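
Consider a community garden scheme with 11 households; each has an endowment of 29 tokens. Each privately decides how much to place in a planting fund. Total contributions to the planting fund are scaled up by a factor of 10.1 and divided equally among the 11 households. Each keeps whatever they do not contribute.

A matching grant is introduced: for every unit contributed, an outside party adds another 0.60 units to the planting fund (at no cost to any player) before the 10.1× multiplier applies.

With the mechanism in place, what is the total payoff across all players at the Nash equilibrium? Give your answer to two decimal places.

5155.04 tokens

With the mechanism, a contributed unit returns 10.1 × 1.60 / 11 = 1.4691 per unit of net cost to the contributor — now above 1 — so contributing fully is weakly dominant for every player.
So the Nash equilibrium is full contribution by all 11; the group earns 10.1 × 1.60 × 319 = 5155.04.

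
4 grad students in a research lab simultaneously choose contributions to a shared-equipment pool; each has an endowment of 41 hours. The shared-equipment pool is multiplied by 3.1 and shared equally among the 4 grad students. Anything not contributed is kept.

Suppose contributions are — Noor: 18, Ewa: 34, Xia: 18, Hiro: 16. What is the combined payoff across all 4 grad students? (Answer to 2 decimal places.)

Total contributed: 18 + 34 + 18 + 16 = 86; total kept: 4 × 41 − 86 = 78.
The shared-equipment pool pays out 3.1 × 86 = 266.60 in aggregate.
Group total = 78 + 266.60 = 344.60.

344.60 hours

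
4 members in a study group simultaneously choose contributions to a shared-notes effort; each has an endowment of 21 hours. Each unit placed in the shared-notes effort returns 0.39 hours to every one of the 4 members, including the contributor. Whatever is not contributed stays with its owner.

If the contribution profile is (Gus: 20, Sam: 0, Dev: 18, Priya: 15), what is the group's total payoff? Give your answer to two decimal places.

Total contributed: 20 + 0 + 18 + 15 = 53; total kept: 4 × 21 − 53 = 31.
The shared-notes effort pays out 0.39 × 4 × 53 = 82.68 in aggregate.
Group total = 31 + 82.68 = 113.68.

113.68 hours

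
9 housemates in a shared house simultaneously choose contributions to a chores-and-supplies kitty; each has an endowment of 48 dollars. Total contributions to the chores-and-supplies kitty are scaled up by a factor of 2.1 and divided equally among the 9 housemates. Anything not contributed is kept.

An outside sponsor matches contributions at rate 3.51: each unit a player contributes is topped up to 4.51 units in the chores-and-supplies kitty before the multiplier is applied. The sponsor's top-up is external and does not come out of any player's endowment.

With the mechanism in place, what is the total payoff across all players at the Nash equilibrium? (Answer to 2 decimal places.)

Under the mechanism each unit contributed yields 2.1 × 4.51 / 9 = 1.0523 back to its contributor per unit of net cost, which exceeds 1, making full contribution the dominant choice for everyone.
At the Nash equilibrium everyone contributes 48. Group total payoff = 2.1 × 4.51 × 432 = 4091.47.

4091.47 dollars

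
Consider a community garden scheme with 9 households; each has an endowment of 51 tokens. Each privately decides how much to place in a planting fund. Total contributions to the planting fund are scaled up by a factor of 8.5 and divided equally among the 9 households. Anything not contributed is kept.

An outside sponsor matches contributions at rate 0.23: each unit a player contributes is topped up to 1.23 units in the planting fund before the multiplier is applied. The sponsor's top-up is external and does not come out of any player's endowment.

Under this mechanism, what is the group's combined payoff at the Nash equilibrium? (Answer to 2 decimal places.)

4798.85 tokens

With the mechanism, a contributed unit returns 8.5 × 1.23 / 9 = 1.1617 per unit of net cost to the contributor — now above 1 — so contributing fully is weakly dominant for every player.
At the Nash equilibrium everyone contributes 51. Group total payoff = 8.5 × 1.23 × 459 = 4798.85.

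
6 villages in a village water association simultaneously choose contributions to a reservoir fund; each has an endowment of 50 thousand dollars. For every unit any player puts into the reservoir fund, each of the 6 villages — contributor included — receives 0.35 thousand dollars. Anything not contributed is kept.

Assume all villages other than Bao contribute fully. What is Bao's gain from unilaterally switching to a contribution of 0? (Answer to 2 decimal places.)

32.50 thousand dollars

Switching from a contribution of 50 to 0 lets Bao keep an extra 50 thousand dollars, but lowers the reservoir fund by 50, which costs Bao their own share of that drop: 0.35 × 50 = 17.50.
Net gain = 50 − 17.50 = 32.50. The private return per contributed unit (0.35) is below 1, so free-riding is indeed the best response regardless of what the others do.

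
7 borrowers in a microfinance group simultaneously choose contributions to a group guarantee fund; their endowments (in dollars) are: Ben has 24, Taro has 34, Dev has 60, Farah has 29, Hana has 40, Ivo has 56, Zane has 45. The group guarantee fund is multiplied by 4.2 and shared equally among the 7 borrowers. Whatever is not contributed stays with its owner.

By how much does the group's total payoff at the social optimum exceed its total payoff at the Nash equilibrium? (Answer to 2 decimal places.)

921.60 dollars

The private return per contributed unit is 4.2/7 = 0.6000 < 1 for every player regardless of endowment, so the Nash equilibrium is zero contribution and the group total is Σ E_j = 24 + 34 + 60 + 29 + 40 + 56 + 45 = 288.
Each contributed unit returns 4.200 to the group, so the social optimum is full contribution by everyone: group total = 4.200 × 288 = 1209.60.
Efficiency loss = (4.200 − 1) × 288 = 921.60.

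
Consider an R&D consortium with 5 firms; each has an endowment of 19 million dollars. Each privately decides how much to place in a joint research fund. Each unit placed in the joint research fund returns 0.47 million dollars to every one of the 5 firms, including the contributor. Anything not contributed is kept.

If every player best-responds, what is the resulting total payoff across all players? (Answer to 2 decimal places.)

95.00 million dollars

The private return per contributed unit is 0.47 < 1, so contributing 0 is dominant for every player. At the Nash equilibrium everyone keeps their 19, and the group total is 5 × 19 = 95.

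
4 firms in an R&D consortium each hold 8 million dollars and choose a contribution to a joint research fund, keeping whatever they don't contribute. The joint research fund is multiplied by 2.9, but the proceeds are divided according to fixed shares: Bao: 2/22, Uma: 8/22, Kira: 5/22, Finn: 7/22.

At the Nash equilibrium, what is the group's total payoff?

47.20 million dollars

For player j, contributing a unit is worthwhile iff 2.9 × (j's share) ≥ 1, i.e. iff j's share is at least 0.3448.
The only share above 0.3448 is Uma's 8/22, contributing 8; the remaining 3 contribute 0. Total contributed: 8.
The joint research fund pays out 2.9 × 8 = 23.20 in total (split across the unequal shares, but the aggregate is all that matters for the group sum).
The 3 free-riders keep 8 each, adding 24. Group total = 24 + 23.20 = 47.20.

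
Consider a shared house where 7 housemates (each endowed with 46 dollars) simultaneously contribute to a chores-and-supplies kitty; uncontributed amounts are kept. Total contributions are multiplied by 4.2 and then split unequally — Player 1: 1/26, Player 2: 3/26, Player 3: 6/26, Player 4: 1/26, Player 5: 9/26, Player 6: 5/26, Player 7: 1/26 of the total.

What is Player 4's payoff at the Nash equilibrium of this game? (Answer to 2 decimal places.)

53.43 dollars

A player with share s gets back 4.2·s per unit contributed, so full contribution is dominant for anyone with s > 1/4.2 = 0.2381 and zero contribution is dominant for anyone below.
Player 5 alone (share 9/26) is above the threshold, contributing 46; the remaining 6 contribute 0. Total contributed: 46.
Player 4 keeps 46 and receives 4.2 × 46 × 1/26 = 7.43 from the chores-and-supplies kitty, for a payoff of 53.43.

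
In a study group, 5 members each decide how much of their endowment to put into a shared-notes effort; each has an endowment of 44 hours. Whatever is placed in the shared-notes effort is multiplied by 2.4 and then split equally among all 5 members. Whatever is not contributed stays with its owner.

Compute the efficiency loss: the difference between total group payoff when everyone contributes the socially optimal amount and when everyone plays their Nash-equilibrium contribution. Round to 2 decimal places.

308.00 hours

Each contributed unit returns 2.4/5 = 0.4800 to its contributor — below 1 — so contributing 0 is dominant for every player. At the Nash equilibrium everyone keeps their 44, and the group total is 5 × 44 = 220.
Each contributed unit returns 2.400 to the group as a whole (0.4800 to each of 5 players), which exceeds 1, so the social optimum is full contribution: group total = 2.400 × 220 = 528.00.
Efficiency loss = 528.00 − 220 = 308.00.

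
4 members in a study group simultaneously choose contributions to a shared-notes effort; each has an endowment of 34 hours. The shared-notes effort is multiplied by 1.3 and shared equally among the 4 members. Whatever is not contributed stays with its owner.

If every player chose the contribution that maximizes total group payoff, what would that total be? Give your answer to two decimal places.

Each contributed unit returns 1.300 to the group as a whole (0.3250 to each of 4 players), which exceeds 1, so the social optimum is full contribution: group total = 1.300 × 136 = 176.80.

176.80 hours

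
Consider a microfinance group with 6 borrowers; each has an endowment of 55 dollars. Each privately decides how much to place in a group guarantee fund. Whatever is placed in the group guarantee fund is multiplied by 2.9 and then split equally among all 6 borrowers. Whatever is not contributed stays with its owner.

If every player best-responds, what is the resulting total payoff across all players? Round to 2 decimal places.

Each contributed unit returns 2.9/6 = 0.4833 to its contributor — below 1 — so contributing 0 is dominant for every player. At the Nash equilibrium everyone keeps their 55, and the group total is 6 × 55 = 330.

330.00 dollars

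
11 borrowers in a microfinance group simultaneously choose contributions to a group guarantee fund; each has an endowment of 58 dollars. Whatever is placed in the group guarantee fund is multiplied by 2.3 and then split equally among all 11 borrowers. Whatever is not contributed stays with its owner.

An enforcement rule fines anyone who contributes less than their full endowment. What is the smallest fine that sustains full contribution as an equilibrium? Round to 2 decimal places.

Given the others contribute fully, the best deviation is to contribute 0 (any partial contribution still incurs the fine and gives up units whose private return 0.2091 is below 1).
Deviating from 58 to 0 saves 58 dollars but forfeits the deviator's share of the drop in the group guarantee fund: 2.3/11 × 58 = 12.13.
So the deviation gain is 58 − 12.13 = 45.87, and the fine must be at least 45.87 dollars to wipe it out.

45.87 dollars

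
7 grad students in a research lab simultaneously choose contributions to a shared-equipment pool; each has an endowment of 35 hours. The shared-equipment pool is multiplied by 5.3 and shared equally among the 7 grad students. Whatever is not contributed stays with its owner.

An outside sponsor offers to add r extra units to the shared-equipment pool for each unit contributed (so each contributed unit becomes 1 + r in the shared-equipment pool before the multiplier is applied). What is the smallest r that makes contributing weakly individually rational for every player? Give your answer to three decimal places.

With matching at rate r, one contributed unit becomes (1 + r) in the shared-equipment pool and returns 5.3 × (1 + r) / 7 to the contributor.
Setting this equal to 1: 1 + r = 7/5.3 = 1.3208.
So the minimum matching rate is r = 1.3208 − 1 = 0.321.

0.321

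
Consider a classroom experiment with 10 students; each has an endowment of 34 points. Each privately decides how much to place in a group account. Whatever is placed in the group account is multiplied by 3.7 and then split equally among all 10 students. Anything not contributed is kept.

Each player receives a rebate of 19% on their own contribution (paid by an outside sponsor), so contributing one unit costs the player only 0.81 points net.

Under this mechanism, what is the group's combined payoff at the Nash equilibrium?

With the mechanism, a contributed unit returns (3.7/10) / 0.81 = 0.4568 per unit of net cost — still below 1 — so contributing 0 remains dominant for every player.
At the Nash equilibrium no one contributes; group total payoff = 10 × 34 = 340.

340.00 points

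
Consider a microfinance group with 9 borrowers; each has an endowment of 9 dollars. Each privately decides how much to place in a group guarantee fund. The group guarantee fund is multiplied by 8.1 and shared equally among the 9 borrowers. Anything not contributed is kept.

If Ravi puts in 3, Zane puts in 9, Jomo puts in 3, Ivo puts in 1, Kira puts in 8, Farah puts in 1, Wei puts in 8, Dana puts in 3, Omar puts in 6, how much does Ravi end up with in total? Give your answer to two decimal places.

43.80 dollars

Total contributed: 3 + 9 + 3 + 1 + 8 + 1 + 8 + 3 + 6 = 42.
Each receives 8.1 × 42 / 9 = 37.80 from the group guarantee fund.
Ravi keeps 9 − 3 = 6, so Ravi's payoff is 6 + 37.80 = 43.80.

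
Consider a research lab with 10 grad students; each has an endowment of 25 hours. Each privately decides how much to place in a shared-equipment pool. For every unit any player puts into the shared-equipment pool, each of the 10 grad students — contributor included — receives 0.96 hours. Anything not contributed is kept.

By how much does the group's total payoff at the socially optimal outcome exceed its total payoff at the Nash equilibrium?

The private return per contributed unit is 0.96 < 1, so contributing 0 is dominant for every player. At the Nash equilibrium everyone keeps their 25, and the group total is 10 × 25 = 250.
Each contributed unit returns 9.600 to the group as a whole (0.96 to each of 10 players), which exceeds 1, so the social optimum is full contribution: group total = 9.600 × 250 = 2400.00.
Efficiency loss = 2400.00 − 250 = 2150.00.

2150.00 hours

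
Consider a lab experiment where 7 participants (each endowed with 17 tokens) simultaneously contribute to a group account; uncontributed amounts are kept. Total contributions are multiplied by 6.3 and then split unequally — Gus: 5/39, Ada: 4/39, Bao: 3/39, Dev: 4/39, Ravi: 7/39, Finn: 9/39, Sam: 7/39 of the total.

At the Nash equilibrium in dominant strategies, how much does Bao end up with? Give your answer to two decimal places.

For player j, contributing a unit is worthwhile iff 6.3 × (j's share) ≥ 1, i.e. iff j's share is at least 0.1587.
Ravi, Finn and Sam are above the threshold, contributing 17 each; the remaining 4 contribute 0. Total contributed: 51.
Bao keeps 17 and receives 6.3 × 51 × 3/39 = 24.72 from the group account, for a payoff of 41.72.

41.72 tokens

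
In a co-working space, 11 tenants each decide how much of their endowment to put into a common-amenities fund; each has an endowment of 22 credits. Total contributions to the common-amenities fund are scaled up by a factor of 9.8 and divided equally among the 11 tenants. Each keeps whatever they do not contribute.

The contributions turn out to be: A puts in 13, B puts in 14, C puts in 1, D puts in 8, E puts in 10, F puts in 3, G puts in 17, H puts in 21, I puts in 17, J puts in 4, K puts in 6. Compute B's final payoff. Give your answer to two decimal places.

109.56 credits

Total contributed: 13 + 14 + 1 + 8 + 10 + 3 + 17 + 21 + 17 + 4 + 6 = 114.
Each receives 9.8 × 114 / 11 = 101.56 from the common-amenities fund.
B keeps 22 − 14 = 8, so B's payoff is 8 + 101.56 = 109.56.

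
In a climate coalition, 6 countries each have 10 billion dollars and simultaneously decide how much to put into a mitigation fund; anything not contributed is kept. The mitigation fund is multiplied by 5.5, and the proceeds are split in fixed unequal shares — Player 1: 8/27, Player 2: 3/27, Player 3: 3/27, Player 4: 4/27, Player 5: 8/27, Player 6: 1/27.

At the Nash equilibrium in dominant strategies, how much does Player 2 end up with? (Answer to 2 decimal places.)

Each unit j contributes comes back to j as 5.5 × (j's share), so j prefers to contribute only if that share exceeds 1/5.5 = 0.1818; otherwise keeping the unit dominates.
Player 1 and Player 5 clear that bar, contributing 10 each; the remaining 4 contribute 0. Total contributed: 20.
Player 2 keeps 10 and receives 5.5 × 20 × 3/27 = 12.22 from the mitigation fund, for a payoff of 22.22.

22.22 billion dollars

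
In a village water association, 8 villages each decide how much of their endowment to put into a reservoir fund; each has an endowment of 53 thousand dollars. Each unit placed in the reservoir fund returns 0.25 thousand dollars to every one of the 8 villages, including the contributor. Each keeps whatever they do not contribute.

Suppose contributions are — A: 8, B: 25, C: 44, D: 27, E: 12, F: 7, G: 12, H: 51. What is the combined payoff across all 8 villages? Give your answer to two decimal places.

Total contributed: 8 + 25 + 44 + 27 + 12 + 7 + 12 + 51 = 186; total kept: 8 × 53 − 186 = 238.
The reservoir fund pays out 0.25 × 8 × 186 = 372.00 in aggregate.
Group total = 238 + 372.00 = 610.00.

610.00 thousand dollars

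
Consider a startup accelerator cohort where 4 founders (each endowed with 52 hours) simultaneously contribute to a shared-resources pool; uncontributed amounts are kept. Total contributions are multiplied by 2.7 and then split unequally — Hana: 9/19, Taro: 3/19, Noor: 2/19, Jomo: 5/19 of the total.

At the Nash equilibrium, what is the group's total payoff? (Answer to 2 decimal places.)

Each unit j contributes comes back to j as 2.7 × (j's share), so j prefers to contribute only if that share exceeds 1/2.7 = 0.3704; otherwise keeping the unit dominates.
Only Hana (9/19) clears that bar, contributing 52; the remaining 3 contribute 0. Total contributed: 52.
The shared-resources pool pays out 2.7 × 52 = 140.40 in total (split across the unequal shares, but the aggregate is all that matters for the group sum).
The 3 free-riders keep 52 each, adding 156. Group total = 156 + 140.40 = 296.40.

296.40 hours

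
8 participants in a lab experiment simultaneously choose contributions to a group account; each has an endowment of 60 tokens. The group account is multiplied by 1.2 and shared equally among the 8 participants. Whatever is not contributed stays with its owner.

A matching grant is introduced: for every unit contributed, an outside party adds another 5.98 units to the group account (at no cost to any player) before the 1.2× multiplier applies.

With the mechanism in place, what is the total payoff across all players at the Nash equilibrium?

Under the mechanism each unit contributed yields 1.2 × 6.98 / 8 = 1.0470 back to its contributor per unit of net cost, which exceeds 1, making full contribution the dominant choice for everyone.
At the Nash equilibrium everyone contributes 60. Group total payoff = 1.2 × 6.98 × 480 = 4020.48.

4020.48 tokens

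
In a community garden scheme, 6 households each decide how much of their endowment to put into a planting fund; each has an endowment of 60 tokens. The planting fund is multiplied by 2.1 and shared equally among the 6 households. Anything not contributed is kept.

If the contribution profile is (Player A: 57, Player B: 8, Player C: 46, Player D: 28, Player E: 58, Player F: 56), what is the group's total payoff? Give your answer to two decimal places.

638.30 tokens

Total contributed: 57 + 8 + 46 + 28 + 58 + 56 = 253; total kept: 6 × 60 − 253 = 107.
The planting fund pays out 2.1 × 253 = 531.30 in aggregate.
Group total = 107 + 531.30 = 638.30.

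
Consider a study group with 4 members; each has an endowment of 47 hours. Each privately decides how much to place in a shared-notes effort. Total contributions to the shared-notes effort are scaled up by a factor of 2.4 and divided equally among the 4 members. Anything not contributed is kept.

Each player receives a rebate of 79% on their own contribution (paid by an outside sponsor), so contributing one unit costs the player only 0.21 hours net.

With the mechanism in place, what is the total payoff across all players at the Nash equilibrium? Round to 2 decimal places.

Under the mechanism each unit contributed yields (2.4/4) / 0.21 = 2.8571 back to its contributor per unit of net cost, which exceeds 1, making full contribution the dominant choice for everyone.
At the Nash equilibrium everyone contributes 47. Group total payoff = 4 × (47 × 0.79 + 2.4 × 47) = 599.72.

599.72 hours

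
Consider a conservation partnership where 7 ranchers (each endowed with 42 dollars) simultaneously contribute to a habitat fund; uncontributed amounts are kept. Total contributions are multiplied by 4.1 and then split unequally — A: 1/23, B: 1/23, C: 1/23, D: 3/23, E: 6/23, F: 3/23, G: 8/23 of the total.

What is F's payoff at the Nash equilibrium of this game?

86.92 dollars

Player j's private return per contributed unit is 4.1 × (j's share). Contributing is weakly dominant for j when that share is at least 1/4.1 = 0.2439, and contributing 0 is dominant otherwise.
E and G clear that bar, contributing 42 each; the remaining 5 contribute 0. Total contributed: 84.
F keeps 42 and receives 4.1 × 84 × 3/23 = 44.92 from the habitat fund, for a payoff of 86.92.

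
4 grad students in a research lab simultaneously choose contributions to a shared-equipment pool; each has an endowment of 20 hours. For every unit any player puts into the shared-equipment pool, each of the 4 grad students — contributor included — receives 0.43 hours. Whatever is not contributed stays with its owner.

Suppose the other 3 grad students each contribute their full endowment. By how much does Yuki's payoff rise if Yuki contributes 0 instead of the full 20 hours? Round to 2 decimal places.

Switching from a contribution of 20 to 0 lets Yuki keep an extra 20 hours, but lowers the shared-equipment pool by 20, which costs Yuki their own share of that drop: 0.43 × 20 = 8.60.
Net gain = 20 − 8.60 = 11.40. The private return per contributed unit (0.43) is below 1, so free-riding is indeed the best response regardless of what the others do.

11.40 hours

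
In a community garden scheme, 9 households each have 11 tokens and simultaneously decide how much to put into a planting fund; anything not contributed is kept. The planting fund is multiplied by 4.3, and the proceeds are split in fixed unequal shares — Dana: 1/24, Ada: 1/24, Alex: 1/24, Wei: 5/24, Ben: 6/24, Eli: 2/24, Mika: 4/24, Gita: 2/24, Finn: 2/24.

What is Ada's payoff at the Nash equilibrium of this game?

12.97 tokens

Each unit j contributes comes back to j as 4.3 × (j's share), so j prefers to contribute only if that share exceeds 1/4.3 = 0.2326; otherwise keeping the unit dominates.
Ben alone (share 6/24) is above the threshold, contributing 11; the remaining 8 contribute 0. Total contributed: 11.
Ada keeps 11 and receives 4.3 × 11 × 1/24 = 1.97 from the planting fund, for a payoff of 12.97.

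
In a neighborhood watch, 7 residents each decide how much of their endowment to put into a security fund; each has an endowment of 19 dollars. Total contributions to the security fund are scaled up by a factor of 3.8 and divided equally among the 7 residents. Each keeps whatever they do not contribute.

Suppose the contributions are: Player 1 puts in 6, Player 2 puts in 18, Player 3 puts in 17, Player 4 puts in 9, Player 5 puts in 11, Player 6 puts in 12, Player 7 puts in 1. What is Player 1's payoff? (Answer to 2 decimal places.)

53.17 dollars

Total contributed: 6 + 18 + 17 + 9 + 11 + 12 + 1 = 74.
Each receives 3.8 × 74 / 7 = 40.17 from the security fund.
Player 1 keeps 19 − 6 = 13, so Player 1's payoff is 13 + 40.17 = 53.17.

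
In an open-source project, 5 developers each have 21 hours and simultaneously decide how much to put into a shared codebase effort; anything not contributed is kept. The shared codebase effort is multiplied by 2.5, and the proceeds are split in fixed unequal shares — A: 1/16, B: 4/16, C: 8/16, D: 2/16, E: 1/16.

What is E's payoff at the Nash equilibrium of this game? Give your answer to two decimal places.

Each unit j contributes comes back to j as 2.5 × (j's share), so j prefers to contribute only if that share exceeds 1/2.5 = 0.4000; otherwise keeping the unit dominates.
C alone (share 8/16) is above the threshold, contributing 21; the remaining 4 contribute 0. Total contributed: 21.
E keeps 21 and receives 2.5 × 21 × 1/16 = 3.28 from the shared codebase effort, for a payoff of 24.28.

24.28 hours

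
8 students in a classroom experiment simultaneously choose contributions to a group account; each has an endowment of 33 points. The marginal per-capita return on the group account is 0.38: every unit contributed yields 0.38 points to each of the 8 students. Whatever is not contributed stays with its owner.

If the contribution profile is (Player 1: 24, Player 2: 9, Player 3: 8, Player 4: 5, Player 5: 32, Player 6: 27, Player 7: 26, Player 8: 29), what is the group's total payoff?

590.40 points

Total contributed: 24 + 9 + 8 + 5 + 32 + 27 + 26 + 29 = 160; total kept: 8 × 33 − 160 = 104.
The group account pays out 0.38 × 8 × 160 = 486.40 in aggregate.
Group total = 104 + 486.40 = 590.40.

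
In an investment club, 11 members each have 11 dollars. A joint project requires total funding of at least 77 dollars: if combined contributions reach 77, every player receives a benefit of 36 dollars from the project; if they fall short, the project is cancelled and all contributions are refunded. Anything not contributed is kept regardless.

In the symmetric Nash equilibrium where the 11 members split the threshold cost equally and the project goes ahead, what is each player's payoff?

40 dollars

Equal share of the threshold: 77/11 = 7.
At this profile no one gains by cutting their contribution: any cut drops the total below 77, the project is cancelled, contributions are refunded, and the deviator ends with 11, which is less than 11 − 7 + 36 = 40. Contributing more than 7 just wastes the excess. So contributing exactly 7 is a best response.
Each player's payoff: 11 − 7 + 36 = 40.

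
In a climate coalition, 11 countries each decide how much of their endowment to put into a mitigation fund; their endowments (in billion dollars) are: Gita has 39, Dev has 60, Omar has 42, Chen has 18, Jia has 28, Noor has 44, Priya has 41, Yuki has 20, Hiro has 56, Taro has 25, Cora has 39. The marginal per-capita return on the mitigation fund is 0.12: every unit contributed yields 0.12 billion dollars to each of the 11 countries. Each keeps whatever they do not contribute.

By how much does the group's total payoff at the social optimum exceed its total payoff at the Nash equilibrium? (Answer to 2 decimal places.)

131.84 billion dollars

The private return per contributed unit is 0.12 < 1 for everyone, so the Nash equilibrium is zero contribution and the group total is Σ E_j = 39 + 60 + 42 + 18 + 28 + 44 + 41 + 20 + 56 + 25 + 39 = 412.
Each contributed unit returns 1.320 to the group, so the social optimum is full contribution by everyone: group total = 1.320 × 412 = 543.84.
Efficiency loss = (1.320 − 1) × 412 = 131.84.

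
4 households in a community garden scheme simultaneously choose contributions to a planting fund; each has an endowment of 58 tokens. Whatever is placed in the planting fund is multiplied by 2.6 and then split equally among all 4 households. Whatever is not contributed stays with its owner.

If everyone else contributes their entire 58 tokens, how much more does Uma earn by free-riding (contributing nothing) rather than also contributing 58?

20.30 tokens

Switching from a contribution of 58 to 0 lets Uma keep an extra 58 tokens, but lowers the planting fund by 58, which costs Uma their own share of that drop: 2.6/4 × 58 = 37.70.
Net gain = 58 − 37.70 = 20.30. The private return per contributed unit (0.6500) is below 1, so free-riding is indeed the best response regardless of what the others do.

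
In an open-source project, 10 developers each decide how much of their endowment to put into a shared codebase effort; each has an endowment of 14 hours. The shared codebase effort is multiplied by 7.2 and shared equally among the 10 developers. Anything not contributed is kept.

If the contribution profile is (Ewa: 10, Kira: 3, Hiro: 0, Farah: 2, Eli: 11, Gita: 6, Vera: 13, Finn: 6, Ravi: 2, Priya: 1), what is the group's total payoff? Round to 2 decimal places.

474.80 hours

Total contributed: 10 + 3 + 0 + 2 + 11 + 6 + 13 + 6 + 2 + 1 = 54; total kept: 10 × 14 − 54 = 86.
The shared codebase effort pays out 7.2 × 54 = 388.80 in aggregate.
Group total = 86 + 388.80 = 474.80.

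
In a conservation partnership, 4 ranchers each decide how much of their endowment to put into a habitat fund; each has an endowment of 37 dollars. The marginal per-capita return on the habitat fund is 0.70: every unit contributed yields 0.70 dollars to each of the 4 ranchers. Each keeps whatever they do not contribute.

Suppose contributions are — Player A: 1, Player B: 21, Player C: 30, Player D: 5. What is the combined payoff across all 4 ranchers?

250.60 dollars

Total contributed: 1 + 21 + 30 + 5 = 57; total kept: 4 × 37 − 57 = 91.
The habitat fund pays out 0.70 × 4 × 57 = 159.60 in aggregate.
Group total = 91 + 159.60 = 250.60.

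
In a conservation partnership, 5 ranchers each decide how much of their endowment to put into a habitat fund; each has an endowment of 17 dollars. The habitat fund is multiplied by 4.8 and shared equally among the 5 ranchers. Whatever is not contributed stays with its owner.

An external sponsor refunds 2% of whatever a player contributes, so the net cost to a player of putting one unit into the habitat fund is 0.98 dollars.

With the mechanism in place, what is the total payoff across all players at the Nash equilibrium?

Even with the mechanism, each unit contributed returns only (4.8/5) / 0.98 = 0.9796 per unit of net cost, so contributing nothing is still dominant.
At the Nash equilibrium no one contributes; group total payoff = 5 × 17 = 85.

85.00 dollars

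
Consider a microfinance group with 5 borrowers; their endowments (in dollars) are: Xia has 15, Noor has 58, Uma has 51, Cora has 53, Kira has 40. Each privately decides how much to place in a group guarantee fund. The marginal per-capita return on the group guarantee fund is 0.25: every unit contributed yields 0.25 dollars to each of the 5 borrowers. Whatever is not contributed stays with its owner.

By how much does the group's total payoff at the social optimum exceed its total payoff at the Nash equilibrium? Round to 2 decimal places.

The private return per contributed unit is 0.25 < 1 for everyone, so the Nash equilibrium is zero contribution and the group total is Σ E_j = 15 + 58 + 51 + 53 + 40 = 217.
Each contributed unit returns 1.250 to the group, so the social optimum is full contribution by everyone: group total = 1.250 × 217 = 271.25.
Efficiency loss = (1.250 − 1) × 217 = 54.25.

54.25 dollars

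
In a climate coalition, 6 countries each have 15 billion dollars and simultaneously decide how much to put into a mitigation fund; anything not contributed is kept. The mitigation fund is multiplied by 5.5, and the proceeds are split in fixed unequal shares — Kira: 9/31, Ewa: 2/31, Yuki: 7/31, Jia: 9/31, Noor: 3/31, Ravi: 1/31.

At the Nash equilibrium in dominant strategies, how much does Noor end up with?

38.95 billion dollars

For player j, contributing a unit is worthwhile iff 5.5 × (j's share) ≥ 1, i.e. iff j's share is at least 0.1818.
Kira, Yuki and Jia are above the threshold, contributing 15 each; the remaining 3 contribute 0. Total contributed: 45.
Noor keeps 15 and receives 5.5 × 45 × 3/31 = 23.95 from the mitigation fund, for a payoff of 38.95.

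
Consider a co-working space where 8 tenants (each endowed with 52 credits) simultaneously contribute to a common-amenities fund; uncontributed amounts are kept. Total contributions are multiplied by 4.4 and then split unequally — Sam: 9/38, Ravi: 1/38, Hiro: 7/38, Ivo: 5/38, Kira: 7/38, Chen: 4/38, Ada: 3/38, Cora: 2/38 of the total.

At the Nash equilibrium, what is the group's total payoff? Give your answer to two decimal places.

Player j's private return per contributed unit is 4.4 × (j's share). Contributing is weakly dominant for j when that share is at least 1/4.4 = 0.2273, and contributing 0 is dominant otherwise.
The only share above 0.2273 is Sam's 9/38, contributing 52; the remaining 7 contribute 0. Total contributed: 52.
The common-amenities fund pays out 4.4 × 52 = 228.80 in total (split across the unequal shares, but the aggregate is all that matters for the group sum).
The 7 free-riders keep 52 each, adding 364. Group total = 364 + 228.80 = 592.80.

592.80 credits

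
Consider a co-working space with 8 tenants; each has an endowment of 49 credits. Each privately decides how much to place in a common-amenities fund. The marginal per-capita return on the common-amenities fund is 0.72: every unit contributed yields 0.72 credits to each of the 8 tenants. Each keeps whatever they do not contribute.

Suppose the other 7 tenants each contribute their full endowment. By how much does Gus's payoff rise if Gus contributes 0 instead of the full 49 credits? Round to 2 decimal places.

13.72 credits

Switching from a contribution of 49 to 0 lets Gus keep an extra 49 credits, but lowers the common-amenities fund by 49, which costs Gus their own share of that drop: 0.72 × 49 = 35.28.
Net gain = 49 − 35.28 = 13.72. The private return per contributed unit (0.72) is below 1, so free-riding is indeed the best response regardless of what the others do.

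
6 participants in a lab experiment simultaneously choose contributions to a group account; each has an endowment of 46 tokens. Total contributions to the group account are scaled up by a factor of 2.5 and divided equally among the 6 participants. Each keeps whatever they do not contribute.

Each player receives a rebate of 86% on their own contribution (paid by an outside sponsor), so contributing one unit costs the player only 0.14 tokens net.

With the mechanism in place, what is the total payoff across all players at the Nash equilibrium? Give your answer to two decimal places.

Under the mechanism each unit contributed yields (2.5/6) / 0.14 = 2.9762 back to its contributor per unit of net cost, which exceeds 1, making full contribution the dominant choice for everyone.
So the Nash equilibrium is full contribution by all 6; the group earns 6 × (46 × 0.86 + 2.5 × 46) = 927.36.

927.36 tokens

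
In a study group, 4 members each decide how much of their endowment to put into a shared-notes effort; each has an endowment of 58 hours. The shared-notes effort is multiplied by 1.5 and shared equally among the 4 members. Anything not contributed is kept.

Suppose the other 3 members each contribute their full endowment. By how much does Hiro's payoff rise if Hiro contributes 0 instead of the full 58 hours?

36.25 hours

Switching from a contribution of 58 to 0 lets Hiro keep an extra 58 hours, but lowers the shared-notes effort by 58, which costs Hiro their own share of that drop: 1.5/4 × 58 = 21.75.
Net gain = 58 − 21.75 = 36.25. The private return per contributed unit (0.3750) is below 1, so free-riding is indeed the best response regardless of what the others do.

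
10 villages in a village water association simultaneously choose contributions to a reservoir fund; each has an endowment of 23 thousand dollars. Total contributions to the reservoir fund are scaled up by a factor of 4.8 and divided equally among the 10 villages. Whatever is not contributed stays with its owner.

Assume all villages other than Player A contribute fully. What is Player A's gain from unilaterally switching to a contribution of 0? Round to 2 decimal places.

Switching from a contribution of 23 to 0 lets Player A keep an extra 23 thousand dollars, but lowers the reservoir fund by 23, which costs Player A their own share of that drop: 4.8/10 × 23 = 11.04.
Net gain = 23 − 11.04 = 11.96. The private return per contributed unit (0.4800) is below 1, so free-riding is indeed the best response regardless of what the others do.

11.96 thousand dollars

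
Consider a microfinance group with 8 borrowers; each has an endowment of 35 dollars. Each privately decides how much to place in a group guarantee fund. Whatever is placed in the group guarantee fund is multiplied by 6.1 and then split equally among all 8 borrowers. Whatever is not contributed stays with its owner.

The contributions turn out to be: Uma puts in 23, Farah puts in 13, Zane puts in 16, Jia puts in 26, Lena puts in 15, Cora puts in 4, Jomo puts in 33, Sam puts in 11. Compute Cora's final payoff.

138.51 dollars

Total contributed: 23 + 13 + 16 + 26 + 15 + 4 + 33 + 11 = 141.
Each receives 6.1 × 141 / 8 = 107.51 from the group guarantee fund.
Cora keeps 35 − 4 = 31, so Cora's payoff is 31 + 107.51 = 138.51.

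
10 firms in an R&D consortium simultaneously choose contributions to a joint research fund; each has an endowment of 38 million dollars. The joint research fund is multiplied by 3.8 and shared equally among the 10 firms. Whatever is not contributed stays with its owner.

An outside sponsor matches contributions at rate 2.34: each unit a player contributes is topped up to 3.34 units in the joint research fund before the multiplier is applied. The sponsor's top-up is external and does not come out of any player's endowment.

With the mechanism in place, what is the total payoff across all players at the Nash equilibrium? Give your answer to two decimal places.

4822.96 million dollars

Under the mechanism each unit contributed yields 3.8 × 3.34 / 10 = 1.2692 back to its contributor per unit of net cost, which exceeds 1, making full contribution the dominant choice for everyone.
So the Nash equilibrium is full contribution by all 10; the group earns 3.8 × 3.34 × 380 = 4822.96.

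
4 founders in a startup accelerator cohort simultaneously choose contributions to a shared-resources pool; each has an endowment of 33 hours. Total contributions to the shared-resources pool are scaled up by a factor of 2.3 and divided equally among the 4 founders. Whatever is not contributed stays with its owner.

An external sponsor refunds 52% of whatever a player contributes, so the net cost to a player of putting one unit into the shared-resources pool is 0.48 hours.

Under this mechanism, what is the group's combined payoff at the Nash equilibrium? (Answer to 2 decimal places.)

372.24 hours

With the mechanism, a contributed unit returns (2.3/4) / 0.48 = 1.1979 per unit of net cost to the contributor — now above 1 — so contributing fully is weakly dominant for every player.
At the Nash equilibrium everyone contributes 33. Group total payoff = 4 × (33 × 0.52 + 2.3 × 33) = 372.24.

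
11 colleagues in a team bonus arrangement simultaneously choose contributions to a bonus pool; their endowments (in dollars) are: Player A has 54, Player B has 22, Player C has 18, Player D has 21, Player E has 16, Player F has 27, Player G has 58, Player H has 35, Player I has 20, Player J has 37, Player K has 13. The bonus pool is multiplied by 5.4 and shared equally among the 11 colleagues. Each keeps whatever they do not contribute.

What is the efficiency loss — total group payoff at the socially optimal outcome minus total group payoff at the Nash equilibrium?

1412.40 dollars

The private return per contributed unit is 5.4/11 = 0.4909 < 1 for every player regardless of endowment, so the Nash equilibrium is zero contribution and the group total is Σ E_j = 54 + 22 + 18 + 21 + 16 + 27 + 58 + 35 + 20 + 37 + 13 = 321.
Each contributed unit returns 5.400 to the group, so the social optimum is full contribution by everyone: group total = 5.400 × 321 = 1733.40.
Efficiency loss = (5.400 − 1) × 321 = 1412.40.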